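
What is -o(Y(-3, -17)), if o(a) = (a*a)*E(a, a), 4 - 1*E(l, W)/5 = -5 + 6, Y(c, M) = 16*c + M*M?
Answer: -871215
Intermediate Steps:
Y(c, M) = M² + 16*c (Y(c, M) = 16*c + M² = M² + 16*c)
E(l, W) = 15 (E(l, W) = 20 - 5*(-5 + 6) = 20 - 5*1 = 20 - 5 = 15)
o(a) = 15*a² (o(a) = (a*a)*15 = a²*15 = 15*a²)
-o(Y(-3, -17)) = -15*((-17)² + 16*(-3))² = -15*(289 - 48)² = -15*241² = -15*58081 = -1*871215 = -871215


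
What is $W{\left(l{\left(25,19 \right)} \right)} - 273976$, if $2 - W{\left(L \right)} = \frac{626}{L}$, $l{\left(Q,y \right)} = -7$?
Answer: $- \frac{1917192}{7} \approx -2.7388 \cdot 10^{5}$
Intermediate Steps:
$W{\left(L \right)} = 2 - \frac{626}{L}$
$W{\left(l{\left(25,19 \right)} \right)} - 273976 = \left(2 - \frac{626}{-7}\right) - 273976 = \left(2 - - \frac{626}{7}\right) - 273976 = \left(2 + \frac{626}{7}\right) - 273976 = \frac{640}{7} - 273976 = - \frac{1917192}{7}$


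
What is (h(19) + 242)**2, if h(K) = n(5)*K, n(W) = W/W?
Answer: 68121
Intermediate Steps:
n(W) = 1
h(K) = K (h(K) = 1*K = K)
(h(19) + 242)**2 = (19 + 242)**2 = 261**2 = 68121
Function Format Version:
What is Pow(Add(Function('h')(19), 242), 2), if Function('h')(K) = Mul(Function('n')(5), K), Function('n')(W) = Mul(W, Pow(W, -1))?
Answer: 68121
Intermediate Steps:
Function('n')(W) = 1
Function('h')(K) = K (Function('h')(K) = Mul(1, K) = K)
Pow(Add(Function('h')(19), 242), 2) = Pow(Add(19, 242), 2) = Pow(261, 2) = 68121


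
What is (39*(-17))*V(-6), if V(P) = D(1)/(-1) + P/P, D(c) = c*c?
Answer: 0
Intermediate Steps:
D(c) = c²
V(P) = 0 (V(P) = 1²/(-1) + P/P = 1*(-1) + 1 = -1 + 1 = 0)
(39*(-17))*V(-6) = (39*(-17))*0 = -663*0 = 0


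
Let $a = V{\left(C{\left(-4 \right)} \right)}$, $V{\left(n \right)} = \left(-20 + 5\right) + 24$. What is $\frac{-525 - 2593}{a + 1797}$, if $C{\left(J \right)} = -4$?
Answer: $- \frac{1559}{903} \approx -1.7265$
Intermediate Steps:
$V{\left(n \right)} = 9$ ($V{\left(n \right)} = -15 + 24 = 9$)
$a = 9$
$\frac{-525 - 2593}{a + 1797} = \frac{-525 - 2593}{9 + 1797} = - \frac{3118}{1806} = \left(-3118\right) \frac{1}{1806} = - \frac{1559}{903}$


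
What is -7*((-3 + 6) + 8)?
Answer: -77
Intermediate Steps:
-7*((-3 + 6) + 8) = -7*(3 + 8) = -7*11 = -77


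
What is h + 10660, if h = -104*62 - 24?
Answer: 4188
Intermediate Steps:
h = -6472 (h = -6448 - 24 = -6472)
h + 10660 = -6472 + 10660 = 4188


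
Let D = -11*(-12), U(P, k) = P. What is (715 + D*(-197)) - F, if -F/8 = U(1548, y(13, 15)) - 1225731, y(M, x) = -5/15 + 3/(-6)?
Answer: -9818753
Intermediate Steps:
y(M, x) = -⅚ (y(M, x) = -5*1/15 + 3*(-⅙) = -⅓ - ½ = -⅚)
F = 9793464 (F = -8*(1548 - 1225731) = -8*(-1224183) = 9793464)
D = 132
(715 + D*(-197)) - F = (715 + 132*(-197)) - 1*9793464 = (715 - 26004) - 9793464 = -25289 - 9793464 = -9818753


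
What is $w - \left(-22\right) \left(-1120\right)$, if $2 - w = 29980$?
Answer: $-54618$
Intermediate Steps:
$w = -29978$ ($w = 2 - 29980 = -29978$)
$w - \left(-22\right) \left(-1120\right) = -29978 - \left(-22\right) \left(-1120\right) = -29978 - 24640 = -54618$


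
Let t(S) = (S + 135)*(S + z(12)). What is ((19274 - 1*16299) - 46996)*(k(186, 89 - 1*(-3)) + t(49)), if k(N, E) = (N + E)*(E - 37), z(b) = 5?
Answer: -1110473746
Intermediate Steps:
t(S) = (5 + S)*(135 + S) (t(S) = (S + 135)*(S + 5) = (135 + S)*(5 + S) = (5 + S)*(135 + S))
k(N, E) = (-37 + E)*(E + N) (k(N, E) = (E + N)*(-37 + E) = (-37 + E)*(E + N))
((19274 - 1*16299) - 46996)*(k(186, 89 - 1*(-3)) + t(49)) = ((19274 - 1*16299) - 46996)*(((89 - 1*(-3))**2 - 37*(89 - 1*(-3)) - 37*186 + (89 - 1*(-3))*186) + (675 + 49**2 + 140*49)) = ((19274 - 16299) - 46996)*(((89 + 3)**2 - 37*(89 + 3) - 6882 + (89 + 3)*186) + (675 + 2401 + 6860)) = (2975 - 46996)*((92**2 - 37*92 - 6882 + 92*186) + 9936) = -44021*((8464 - 3404 - 6882 + 17112) + 9936) = -44021*(15290 + 9936) = -44021*25226 = -1110473746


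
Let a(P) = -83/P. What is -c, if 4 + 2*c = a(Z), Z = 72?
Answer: 371/144 ≈ 2.5764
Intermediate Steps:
c = -371/144 (c = -2 + (-83/72)/2 = -2 + (-83*1/72)/2 = -2 + (½)*(-83/72) = -2 - 83/144 = -371/144 ≈ -2.5764)
-c = -1*(-371/144) = 371/144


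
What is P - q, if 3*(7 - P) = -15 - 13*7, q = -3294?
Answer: 10009/3 ≈ 3336.3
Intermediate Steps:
P = 127/3 (P = 7 - (-15 - 13*7)/3 = 7 - (-15 - 91)/3 = 7 - ⅓*(-106) = 7 + 106/3 = 127/3 ≈ 42.333)
P - q = 127/3 - 1*(-3294) = 127/3 + 3294 = 10009/3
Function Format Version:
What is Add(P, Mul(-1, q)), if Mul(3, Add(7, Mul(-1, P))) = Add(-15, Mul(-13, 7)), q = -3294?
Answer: Rational(10009, 3) ≈ 3336.3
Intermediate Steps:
P = Rational(127, 3) (P = Add(7, Mul(Rational(-1, 3), Add(-15, Mul(-13, 7)))) = Add(7, Mul(Rational(-1, 3), Add(-15, -91))) = Add(7, Mul(Rational(-1, 3), -106)) = Add(7, Rational(106, 3)) = Rational(127, 3) ≈ 42.333)
Add(P, Mul(-1, q)) = Add(Rational(127, 3), Mul(-1, -3294)) = Add(Rational(127, 3), 3294) = Rational(10009, 3)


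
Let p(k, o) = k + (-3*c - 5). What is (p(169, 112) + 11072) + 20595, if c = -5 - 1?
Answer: 31849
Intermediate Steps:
c = -6
p(k, o) = 13 + k (p(k, o) = k + (-3*(-6) - 5) = k + (18 - 5) = k + 13 = 13 + k)
(p(169, 112) + 11072) + 20595 = ((13 + 169) + 11072) + 20595 = (182 + 11072) + 20595 = 11254 + 20595 = 31849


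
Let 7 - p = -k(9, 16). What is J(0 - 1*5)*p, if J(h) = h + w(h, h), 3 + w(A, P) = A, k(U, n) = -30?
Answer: 299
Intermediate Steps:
w(A, P) = -3 + A
p = -23 (p = 7 - (-1)*(-30) = 7 - 1*30 = 7 - 30 = -23)
J(h) = -3 + 2*h (J(h) = h + (-3 + h) = -3 + 2*h)
J(0 - 1*5)*p = (-3 + 2*(0 - 1*5))*(-23) = (-3 + 2*(0 - 5))*(-23) = (-3 + 2*(-5))*(-23) = (-3 - 10)*(-23) = -13*(-23) = 299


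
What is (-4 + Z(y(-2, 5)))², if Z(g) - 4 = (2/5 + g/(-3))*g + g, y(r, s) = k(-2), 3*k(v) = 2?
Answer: 11236/18225 ≈ 0.61652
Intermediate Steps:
k(v) = ⅔ (k(v) = (⅓)*2 = ⅔)
y(r, s) = ⅔
Z(g) = 4 + g + g*(⅖ - g/3) (Z(g) = 4 + ((2/5 + g/(-3))*g + g) = 4 + ((2*(⅕) + g*(-⅓))*g + g) = 4 + ((⅖ - g/3)*g + g) = 4 + (g*(⅖ - g/3) + g) = 4 + (g + g*(⅖ - g/3)) = 4 + g + g*(⅖ - g/3))
(-4 + Z(y(-2, 5)))² = (-4 + (4 - (⅔)²/3 + (7/5)*(⅔)))² = (-4 + (4 - ⅓*4/9 + 14/15))² = (-4 + (4 - 4/27 + 14/15))² = (-4 + 646/135)² = (106/135)² = 11236/18225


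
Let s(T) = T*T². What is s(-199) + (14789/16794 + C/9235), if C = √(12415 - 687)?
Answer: -132346764817/16794 + 4*√733/9235 ≈ -7.8806e+6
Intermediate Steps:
C = 4*√733 (C = √11728 = 4*√733 ≈ 108.30)
s(T) = T³
s(-199) + (14789/16794 + C/9235) = (-199)³ + (14789/16794 + (4*√733)/9235) = -7880599 + (14789*(1/16794) + (4*√733)*(1/9235)) = -7880599 + (14789/16794 + 4*√733/9235) = -132346764817/16794 + 4*√733/9235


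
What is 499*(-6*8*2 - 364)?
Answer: -229540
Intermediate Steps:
499*(-6*8*2 - 364) = 499*(-48*2 - 364) = 499*(-96 - 364) = 499*(-460) = -229540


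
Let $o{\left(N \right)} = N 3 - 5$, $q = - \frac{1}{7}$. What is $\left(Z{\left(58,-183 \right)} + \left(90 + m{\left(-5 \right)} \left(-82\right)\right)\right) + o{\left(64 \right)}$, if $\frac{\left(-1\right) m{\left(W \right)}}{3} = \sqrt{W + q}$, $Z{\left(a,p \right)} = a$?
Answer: $335 + \frac{1476 i \sqrt{7}}{7} \approx 335.0 + 557.88 i$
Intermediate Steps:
$q = - \frac{1}{7}$ ($q = \left(-1\right) \frac{1}{7} = - \frac{1}{7} \approx -0.14286$)
$m{\left(W \right)} = - 3 \sqrt{- \frac{1}{7} + W}$ ($m{\left(W \right)} = - 3 \sqrt{W - \frac{1}{7}} = - 3 \sqrt{- \frac{1}{7} + W}$)
$o{\left(N \right)} = -5 + 3 N$ ($o{\left(N \right)} = 3 N - 5 = -5 + 3 N$)
$\left(Z{\left(58,-183 \right)} + \left(90 + m{\left(-5 \right)} \left(-82\right)\right)\right) + o{\left(64 \right)} = \left(58 + \left(90 + - \frac{3 \sqrt{-7 + 49 \left(-5\right)}}{7} \left(-82\right)\right)\right) + \left(-5 + 3 \cdot 64\right) = \left(58 + \left(90 + - \frac{3 \sqrt{-7 - 245}}{7} \left(-82\right)\right)\right) + \left(-5 + 192\right) = \left(58 + \left(90 + - \frac{3 \sqrt{-252}}{7} \left(-82\right)\right)\right) + 187 = \left(58 + \left(90 + - \frac{3 \cdot 6 i \sqrt{7}}{7} \left(-82\right)\right)\right) + 187 = \left(58 + \left(90 + - \frac{18 i \sqrt{7}}{7} \left(-82\right)\right)\right) + 187 = \left(58 + \left(90 + \frac{1476 i \sqrt{7}}{7}\right)\right) + 187 = \left(148 + \frac{1476 i \sqrt{7}}{7}\right) + 187 = 335 + \frac{1476 i \sqrt{7}}{7}$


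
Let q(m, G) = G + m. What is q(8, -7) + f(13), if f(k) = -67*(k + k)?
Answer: -1741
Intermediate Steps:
f(k) = -134*k
q(8, -7) + f(13) = (-7 + 8) - 134*13 = 1 - 1742 = -1741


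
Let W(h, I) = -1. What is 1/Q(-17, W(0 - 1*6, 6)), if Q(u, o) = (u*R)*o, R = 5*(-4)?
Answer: -1/340 ≈ -0.0029412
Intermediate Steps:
R = -20
Q(u, o) = -20*o*u (Q(u, o) = (u*(-20))*o = (-20*u)*o = -20*o*u)
1/Q(-17, W(0 - 1*6, 6)) = 1/(-20*(-1)*(-17)) = 1/(-340) = -1/340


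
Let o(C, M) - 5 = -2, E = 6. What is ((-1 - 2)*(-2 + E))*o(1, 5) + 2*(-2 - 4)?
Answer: -48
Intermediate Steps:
o(C, M) = 3 (o(C, M) = 5 - 2 = 3)
((-1 - 2)*(-2 + E))*o(1, 5) + 2*(-2 - 4) = ((-1 - 2)*(-2 + 6))*3 + 2*(-2 - 4) = -3*4*3 + 2*(-6) = -12*3 - 12 = -36 - 12 = -48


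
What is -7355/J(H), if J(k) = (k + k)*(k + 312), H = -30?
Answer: 1471/3384 ≈ 0.43469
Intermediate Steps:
J(k) = 2*k*(312 + k) (J(k) = (2*k)*(312 + k) = 2*k*(312 + k))
-7355/J(H) = -7355*(-1/(60*(312 - 30))) = -7355/(2*(-30)*282) = -7355/(-16920) = -7355*(-1/16920) = 1471/3384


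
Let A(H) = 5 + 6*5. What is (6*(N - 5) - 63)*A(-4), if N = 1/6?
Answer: -3220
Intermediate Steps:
N = 1/6 ≈ 0.16667
A(H) = 35 (A(H) = 5 + 30 = 35)
(6*(N - 5) - 63)*A(-4) = (6*(1/6 - 5) - 63)*35 = (6*(-29/6) - 63)*35 = (-29 - 63)*35 = -92*35 = -3220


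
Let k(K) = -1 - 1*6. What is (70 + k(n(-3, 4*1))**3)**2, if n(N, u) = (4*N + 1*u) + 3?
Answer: 74529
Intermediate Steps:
n(N, u) = 3 + u + 4*N (n(N, u) = (4*N + u) + 3 = (u + 4*N) + 3 = 3 + u + 4*N)
k(K) = -7 (k(K) = -1 - 6 = -7)
(70 + k(n(-3, 4*1))**3)**2 = (70 + (-7)**3)**2 = (70 - 343)**2 = (-273)**2 = 74529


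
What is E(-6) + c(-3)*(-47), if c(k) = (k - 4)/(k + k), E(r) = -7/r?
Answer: -161/3 ≈ -53.667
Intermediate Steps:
c(k) = (-4 + k)/(2*k) (c(k) = (-4 + k)/((2*k)) = (-4 + k)*(1/(2*k)) = (-4 + k)/(2*k))
E(-6) + c(-3)*(-47) = -7/(-6) + ((1/2)*(-4 - 3)/(-3))*(-47) = -7*(-1/6) + ((1/2)*(-1/3)*(-7))*(-47) = 7/6 + (7/6)*(-47) = 7/6 - 329/6 = -161/3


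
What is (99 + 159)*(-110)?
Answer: -28380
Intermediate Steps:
(99 + 159)*(-110) = 258*(-110) = -28380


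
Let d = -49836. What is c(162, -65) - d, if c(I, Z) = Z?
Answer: 49771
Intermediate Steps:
c(162, -65) - d = -65 - 1*(-49836) = -65 + 49836 = 49771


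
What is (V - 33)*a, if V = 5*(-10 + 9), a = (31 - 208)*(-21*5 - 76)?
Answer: -1217406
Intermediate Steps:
a = 32037 (a = -177*(-105 - 76) = -177*(-181) = 32037)
V = -5 (V = 5*(-1) = -5)
(V - 33)*a = (-5 - 33)*32037 = -38*32037 = -1217406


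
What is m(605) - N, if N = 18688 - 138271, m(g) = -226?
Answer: 119357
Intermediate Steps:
N = -119583
m(605) - N = -226 - 1*(-119583) = -226 + 119583 = 119357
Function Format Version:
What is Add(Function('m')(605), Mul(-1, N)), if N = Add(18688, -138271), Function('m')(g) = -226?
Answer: 119357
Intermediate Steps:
N = -119583
Add(Function('m')(605), Mul(-1, N)) = Add(-226, Mul(-1, -119583)) = Add(-226, 119583) = 119357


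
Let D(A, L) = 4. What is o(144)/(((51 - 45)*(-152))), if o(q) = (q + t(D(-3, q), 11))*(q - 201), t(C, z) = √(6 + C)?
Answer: 9 + √10/16 ≈ 9.1976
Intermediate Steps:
o(q) = (-201 + q)*(q + √10) (o(q) = (q + √(6 + 4))*(q - 201) = (q + √10)*(-201 + q) = (-201 + q)*(q + √10))
o(144)/(((51 - 45)*(-152))) = (144² - 201*144 - 201*√10 + 144*√10)/(((51 - 45)*(-152))) = (20736 - 28944 - 201*√10 + 144*√10)/((6*(-152))) = (-8208 - 57*√10)/(-912) = (-8208 - 57*√10)*(-1/912) = 9 + √10/16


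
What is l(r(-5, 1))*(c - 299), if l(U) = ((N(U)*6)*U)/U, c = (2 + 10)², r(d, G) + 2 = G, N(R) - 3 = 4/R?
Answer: 930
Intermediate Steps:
N(R) = 3 + 4/R
r(d, G) = -2 + G
c = 144 (c = 12² = 144)
l(U) = 18 + 24/U (l(U) = (((3 + 4/U)*6)*U)/U = ((18 + 24/U)*U)/U = (U*(18 + 24/U))/U = 18 + 24/U)
l(r(-5, 1))*(c - 299) = (18 + 24/(-2 + 1))*(144 - 299) = (18 + 24/(-1))*(-155) = (18 + 24*(-1))*(-155) = (18 - 24)*(-155) = -6*(-155) = 930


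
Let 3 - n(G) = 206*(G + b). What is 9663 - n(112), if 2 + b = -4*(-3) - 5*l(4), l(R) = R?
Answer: 30672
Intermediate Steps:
b = -10 (b = -2 + (-4*(-3) - 5*4) = -2 + (12 - 20) = -2 - 8 = -10)
n(G) = 2063 - 206*G (n(G) = 3 - 206*(G - 10) = 3 - 206*(-10 + G) = 3 - (-2060 + 206*G) = 3 + (2060 - 206*G) = 2063 - 206*G)
9663 - n(112) = 9663 - (2063 - 206*112) = 9663 - (2063 - 23072) = 9663 - 1*(-21009) = 9663 + 21009 = 30672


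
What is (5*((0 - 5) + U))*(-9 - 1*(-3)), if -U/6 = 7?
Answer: 1410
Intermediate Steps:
U = -42 (U = -6*7 = -42)
(5*((0 - 5) + U))*(-9 - 1*(-3)) = (5*((0 - 5) - 42))*(-9 - 1*(-3)) = (5*(-5 - 42))*(-9 + 3) = (5*(-47))*(-6) = -235*(-6) = 1410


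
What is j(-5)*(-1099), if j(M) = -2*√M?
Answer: 2198*I*√5 ≈ 4914.9*I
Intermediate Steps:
j(-5)*(-1099) = -2*I*√5*(-1099) = 2198*I*√5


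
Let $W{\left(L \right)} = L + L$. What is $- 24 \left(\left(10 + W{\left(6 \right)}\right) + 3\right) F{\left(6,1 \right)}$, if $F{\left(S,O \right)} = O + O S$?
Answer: $-4200$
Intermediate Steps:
$W{\left(L \right)} = 2 L$
$- 24 \left(\left(10 + W{\left(6 \right)}\right) + 3\right) F{\left(6,1 \right)} = - 24 \left(\left(10 + 2 \cdot 6\right) + 3\right) 1 \left(1 + 6\right) = - 24 \left(\left(10 + 12\right) + 3\right) 1 \cdot 7 = - 24 \left(22 + 3\right) 7 = \left(-24\right) 25 \cdot 7 = \left(-600\right) 7 = -4200$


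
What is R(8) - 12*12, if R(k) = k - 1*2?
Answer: -138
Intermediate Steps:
R(k) = -2 + k (R(k) = k - 2 = -2 + k)
R(8) - 12*12 = (-2 + 8) - 12*12 = 6 - 144 = -138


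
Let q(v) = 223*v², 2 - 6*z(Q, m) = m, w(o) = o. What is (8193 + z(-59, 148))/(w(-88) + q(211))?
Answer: 24506/29784285 ≈ 0.00082278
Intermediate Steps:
z(Q, m) = ⅓ - m/6
(8193 + z(-59, 148))/(w(-88) + q(211)) = (8193 + (⅓ - ⅙*148))/(-88 + 223*211²) = (8193 + (⅓ - 74/3))/(-88 + 223*44521) = (8193 - 73/3)/(-88 + 9928183) = (24506/3)/9928095 = (24506/3)*(1/9928095) = 24506/29784285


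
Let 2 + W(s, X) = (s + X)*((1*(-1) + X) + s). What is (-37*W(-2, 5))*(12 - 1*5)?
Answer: -1036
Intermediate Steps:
W(s, X) = -2 + (X + s)*(-1 + X + s) (W(s, X) = -2 + (s + X)*((1*(-1) + X) + s) = -2 + (X + s)*((-1 + X) + s) = -2 + (X + s)*(-1 + X + s))
(-37*W(-2, 5))*(12 - 1*5) = (-37*(-2 + 5² + (-2)² - 1*5 - 1*(-2) + 2*5*(-2)))*(12 - 1*5) = (-37*(-2 + 25 + 4 - 5 + 2 - 20))*(12 - 5) = -37*4*7 = -148*7 = -1036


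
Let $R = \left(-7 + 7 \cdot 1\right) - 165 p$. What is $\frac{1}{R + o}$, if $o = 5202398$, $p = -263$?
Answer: $\frac{1}{5245793} \approx 1.9063 \cdot 10^{-7}$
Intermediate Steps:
$R = 43395$ ($R = \left(-7 + 7 \cdot 1\right) - -43395 = \left(-7 + 7\right) + 43395 = 0 + 43395 = 43395$)
$\frac{1}{R + o} = \frac{1}{43395 + 5202398} = \frac{1}{5245793}$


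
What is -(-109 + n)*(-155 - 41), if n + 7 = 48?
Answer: -13328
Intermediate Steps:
n = 41 (n = -7 + 48 = 41)
-(-109 + n)*(-155 - 41) = -(-109 + 41)*(-155 - 41) = -(-68)*(-196) = -1*13328 = -13328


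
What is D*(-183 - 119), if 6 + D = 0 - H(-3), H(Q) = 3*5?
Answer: 6342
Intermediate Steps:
H(Q) = 15
D = -21 (D = -6 + (0 - 1*15) = -6 + (0 - 15) = -6 - 15 = -21)
D*(-183 - 119) = -21*(-183 - 119) = -21*(-302) = 6342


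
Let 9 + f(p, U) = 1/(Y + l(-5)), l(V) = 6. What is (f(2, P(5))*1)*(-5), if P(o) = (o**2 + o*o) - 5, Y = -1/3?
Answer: 750/17 ≈ 44.118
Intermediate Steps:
Y = -1/3 (Y = -1*1/3 = -1/3 ≈ -0.33333)
P(o) = -5 + 2*o**2 (P(o) = (o**2 + o**2) - 5 = 2*o**2 - 5 = -5 + 2*o**2)
f(p, U) = -150/17 (f(p, U) = -9 + 1/(-1/3 + 6) = -9 + 1/(17/3) = -9 + 3/17 = -150/17)
(f(2, P(5))*1)*(-5) = -150/17*1*(-5) = -150/17*(-5) = 750/17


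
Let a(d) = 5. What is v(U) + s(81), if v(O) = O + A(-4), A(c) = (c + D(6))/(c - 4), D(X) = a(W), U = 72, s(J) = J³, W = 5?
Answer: 4252103/8 ≈ 5.3151e+5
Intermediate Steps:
D(X) = 5
A(c) = (5 + c)/(-4 + c) (A(c) = (c + 5)/(c - 4) = (5 + c)/(-4 + c))
v(O) = -⅛ + O (v(O) = O + (5 - 4)/(-4 - 4) = O + 1/(-8) = O - ⅛*1 = O - ⅛ = -⅛ + O)
v(U) + s(81) = (-⅛ + 72) + 81³ = 575/8 + 531441 = 4252103/8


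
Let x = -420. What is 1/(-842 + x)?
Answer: -1/1262 ≈ -0.00079239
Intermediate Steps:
1/(-842 + x) = 1/(-842 - 420) = 1/(-1262) = -1/1262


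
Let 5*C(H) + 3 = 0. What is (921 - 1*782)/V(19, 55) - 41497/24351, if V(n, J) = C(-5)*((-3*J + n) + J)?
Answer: 621696/738647 ≈ 0.84167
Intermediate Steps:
C(H) = -⅗ (C(H) = -⅗ + (⅕)*0 = -⅗ + 0 = -⅗)
V(n, J) = -3*n/5 + 6*J/5 (V(n, J) = -3*((-3*J + n) + J)/5 = -3*((n - 3*J) + J)/5 = -3*(n - 2*J)/5 = -3*n/5 + 6*J/5)
(921 - 1*782)/V(19, 55) - 41497/24351 = (921 - 1*782)/(-⅗*19 + (6/5)*55) - 41497/24351 = (921 - 782)/(-57/5 + 66) - 41497*1/24351 = 139/(273/5) - 41497/24351 = 139*(5/273) - 41497/24351 = 695/273 - 41497/24351 = 621696/738647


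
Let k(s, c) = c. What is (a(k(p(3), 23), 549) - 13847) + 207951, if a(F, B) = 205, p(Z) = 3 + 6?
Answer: 194309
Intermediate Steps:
p(Z) = 9
(a(k(p(3), 23), 549) - 13847) + 207951 = (205 - 13847) + 207951 = -13642 + 207951 = 194309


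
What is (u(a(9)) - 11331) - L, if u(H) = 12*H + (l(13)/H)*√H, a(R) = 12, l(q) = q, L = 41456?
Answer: -52643 + 13*√3/6 ≈ -52639.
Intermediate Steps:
u(H) = 12*H + 13/√H (u(H) = 12*H + (13/H)*√H = 12*H + 13/√H)
(u(a(9)) - 11331) - L = ((12*12 + 13/√12) - 11331) - 1*41456 = ((144 + 13*(√3/6)) - 11331) - 41456 = ((144 + 13*√3/6) - 11331) - 41456 = (-11187 + 13*√3/6) - 41456 = -52643 + 13*√3/6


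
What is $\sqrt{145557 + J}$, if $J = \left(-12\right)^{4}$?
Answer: $9 \sqrt{2053} \approx 407.79$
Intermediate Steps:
$J = 20736$
$\sqrt{145557 + J} = \sqrt{145557 + 20736} = \sqrt{166293} = 9 \sqrt{2053}$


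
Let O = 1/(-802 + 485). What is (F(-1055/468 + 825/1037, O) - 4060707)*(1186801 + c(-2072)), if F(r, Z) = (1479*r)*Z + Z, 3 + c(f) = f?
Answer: -7256088083565797215/1508286 ≈ -4.8108e+12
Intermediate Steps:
c(f) = -3 + f
O = -1/317 (O = 1/(-317) = -1/317 ≈ -0.0031546)
F(r, Z) = Z + 1479*Z*r (F(r, Z) = 1479*Z*r + Z = Z + 1479*Z*r)
(F(-1055/468 + 825/1037, O) - 4060707)*(1186801 + c(-2072)) = (-(1 + 1479*(-1055/468 + 825/1037))/317 - 4060707)*(1186801 + (-3 - 2072)) = (-(1 + 1479*(-1055*1/468 + 825*(1/1037)))/317 - 4060707)*(1186801 - 2075) = (-(1 + 1479*(-1055/468 + 825/1037))/317 - 4060707)*1184726 = (-(1 + 1479*(-707935/485316))/317 - 4060707)*1184726 = (-(1 - 20530115/9516)/317 - 4060707)*1184726 = (-1/317*(-20520599/9516) - 4060707)*1184726 = (20520599/3016572 - 4060707)*1184726 = -12249394515805/3016572*1184726 = -7256088083565797215/1508286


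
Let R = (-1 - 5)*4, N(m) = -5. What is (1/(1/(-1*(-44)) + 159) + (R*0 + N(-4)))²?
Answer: 1220873481/48958009 ≈ 24.937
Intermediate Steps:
R = -24 (R = -6*4 = -24)
(1/(1/(-1*(-44)) + 159) + (R*0 + N(-4)))² = (1/(1/(-1*(-44)) + 159) + (-24*0 - 5))² = (1/(1/44 + 159) + (0 - 5))² = (1/(1/44 + 159) - 5)² = (1/(6997/44) - 5)² = (44/6997 - 5)² = (-34941/6997)² = 1220873481/48958009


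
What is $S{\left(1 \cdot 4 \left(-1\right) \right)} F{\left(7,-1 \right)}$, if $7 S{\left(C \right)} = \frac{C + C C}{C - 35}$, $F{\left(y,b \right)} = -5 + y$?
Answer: $- \frac{8}{91} \approx -0.087912$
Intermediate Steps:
$S{\left(C \right)} = \frac{C + C^{2}}{7 \left(-35 + C\right)}$ ($S{\left(C \right)} = \frac{\left(C + C C\right) \frac{1}{C - 35}}{7} = \frac{\left(C + C^{2}\right) \frac{1}{C - 35}}{7} = \frac{\left(C + C^{2}\right) \frac{1}{-35 + C}}{7} = \frac{\frac{1}{-35 + C} \left(C + C^{2}\right)}{7} = \frac{C + C^{2}}{7 \left(-35 + C\right)}$)
$S{\left(1 \cdot 4 \left(-1\right) \right)} F{\left(7,-1 \right)} = \frac{1 \cdot 4 \left(-1\right) \left(1 + 1 \cdot 4 \left(-1\right)\right)}{7 \left(-35 + 1 \cdot 4 \left(-1\right)\right)} \left(-5 + 7\right) = \frac{4 \left(-1\right) \left(1 + 4 \left(-1\right)\right)}{7 \left(-35 + 4 \left(-1\right)\right)} 2 = \frac{1}{7} \left(-4\right) \frac{1}{-35 - 4} \left(1 - 4\right) 2 = \frac{1}{7} \left(-4\right) \frac{1}{-39} \left(-3\right) 2 = \frac{1}{7} \left(-4\right) \left(- \frac{1}{39}\right) \left(-3\right) 2 = \left(- \frac{4}{91}\right) 2 = - \frac{8}{91}$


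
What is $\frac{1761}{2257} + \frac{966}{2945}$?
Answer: $\frac{7366407}{6646865} \approx 1.1083$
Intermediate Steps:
$\frac{1761}{2257} + \frac{966}{2945} = \frac{7366407}{6646865}$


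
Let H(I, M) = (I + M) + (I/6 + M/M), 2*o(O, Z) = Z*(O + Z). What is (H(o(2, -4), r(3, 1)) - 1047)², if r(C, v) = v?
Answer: 9740641/9 ≈ 1.0823e+6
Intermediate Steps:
o(O, Z) = Z*(O + Z)/2 (o(O, Z) = (Z*(O + Z))/2 = Z*(O + Z)/2)
H(I, M) = 1 + M + 7*I/6 (H(I, M) = (I + M) + (I*(⅙) + 1) = (I + M) + (I/6 + 1) = (I + M) + (1 + I/6) = 1 + M + 7*I/6)
(H(o(2, -4), r(3, 1)) - 1047)² = ((1 + 1 + 7*((½)*(-4)*(2 - 4))/6) - 1047)² = ((1 + 1 + 7*((½)*(-4)*(-2))/6) - 1047)² = ((1 + 1 + (7/6)*4) - 1047)² = ((1 + 1 + 14/3) - 1047)² = (20/3 - 1047)² = (-3121/3)² = 9740641/9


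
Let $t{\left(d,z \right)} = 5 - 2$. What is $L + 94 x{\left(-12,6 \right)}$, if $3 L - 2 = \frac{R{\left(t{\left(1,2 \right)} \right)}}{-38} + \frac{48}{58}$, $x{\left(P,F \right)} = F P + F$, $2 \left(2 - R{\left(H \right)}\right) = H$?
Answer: $- \frac{41014645}{6612} \approx -6203.1$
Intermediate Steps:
$t{\left(d,z \right)} = 3$
$R{\left(H \right)} = 2 - \frac{H}{2}$
$x{\left(P,F \right)} = F + F P$
$L = \frac{6203}{6612}$ ($L = \frac{2}{3} + \frac{\frac{2 - \frac{3}{2}}{-38} + \frac{48}{58}}{3} = \frac{2}{3} + \frac{\left(2 - \frac{3}{2}\right) \left(- \frac{1}{38}\right) + 48 \cdot \frac{1}{58}}{3} = \frac{2}{3} + \frac{\frac{1}{2} \left(- \frac{1}{38}\right) + \frac{24}{29}}{3} = \frac{2}{3} + \frac{- \frac{1}{76} + \frac{24}{29}}{3} = \frac{2}{3} + \frac{1}{3} \cdot \frac{1795}{2204} = \frac{2}{3} + \frac{1795}{6612} = \frac{6203}{6612} \approx 0.93814$)
$L + 94 x{\left(-12,6 \right)} = \frac{6203}{6612} + 94 \cdot 6 \left(1 - 12\right) = \frac{6203}{6612} + 94 \cdot 6 \left(-11\right) = \frac{6203}{6612} + 94 \left(-66\right) = \frac{6203}{6612} - 6204 = - \frac{41014645}{6612}$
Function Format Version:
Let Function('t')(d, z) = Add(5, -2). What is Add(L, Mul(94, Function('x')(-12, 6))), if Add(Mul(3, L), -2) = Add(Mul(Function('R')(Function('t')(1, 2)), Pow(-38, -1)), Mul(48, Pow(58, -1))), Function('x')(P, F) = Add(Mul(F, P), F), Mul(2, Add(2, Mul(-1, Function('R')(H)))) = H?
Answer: Rational(-41014645, 6612) ≈ -6203.1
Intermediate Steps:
Function('t')(d, z) = 3
Function('R')(H) = Add(2, Mul(Rational(-1, 2), H))
Function('x')(P, F) = Add(F, Mul(F, P))
L = Rational(6203, 6612) (L = Add(Rational(2, 3), Mul(Rational(1, 3), Add(Mul(Add(2, Mul(Rational(-1, 2), 3)), Pow(-38, -1)), Mul(48, Pow(58, -1))))) = Add(Rational(2, 3), Mul(Rational(1, 3), Add(Mul(Add(2, Rational(-3, 2)), Rational(-1, 38)), Mul(48, Rational(1, 58))))) = Add(Rational(2, 3), Mul(Rational(1, 3), Add(Mul(Rational(1, 2), Rational(-1, 38)), Rational(24, 29)))) = Add(Rational(2, 3), Mul(Rational(1, 3), Add(Rational(-1, 76), Rational(24, 29)))) = Add(Rational(2, 3), Mul(Rational(1, 3), Rational(1795, 2204))) = Add(Rational(2, 3), Rational(1795, 6612)) = Rational(6203, 6612) ≈ 0.93814)
Add(L, Mul(94, Function('x')(-12, 6))) = Add(Rational(6203, 6612), Mul(94, Mul(6, Add(1, -12)))) = Add(Rational(6203, 6612), Mul(94, Mul(6, -11))) = Add(Rational(6203, 6612), Mul(94, -66)) = Add(Rational(6203, 6612), -6204) = Rational(-41014645, 6612)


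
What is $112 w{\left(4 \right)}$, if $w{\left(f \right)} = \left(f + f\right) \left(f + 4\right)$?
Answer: $7168$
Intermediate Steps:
$w{\left(f \right)} = 2 f \left(4 + f\right)$
$112 w{\left(4 \right)} = 112 \cdot 2 \cdot 4 \left(4 + 4\right) = 112 \cdot 2 \cdot 4 \cdot 8 = 112 \cdot 64 = 7168$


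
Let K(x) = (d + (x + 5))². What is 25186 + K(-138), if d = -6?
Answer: 44507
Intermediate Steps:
K(x) = (-1 + x)² (K(x) = (-6 + (x + 5))² = (-6 + (5 + x))² = (-1 + x)²)
25186 + K(-138) = 25186 + (-1 - 138)² = 25186 + (-139)² = 25186 + 19321 = 44507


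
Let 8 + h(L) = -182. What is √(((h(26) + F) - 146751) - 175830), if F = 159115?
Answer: 6*I*√4546 ≈ 404.54*I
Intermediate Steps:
h(L) = -190 (h(L) = -8 - 182 = -190)
√(((h(26) + F) - 146751) - 175830) = √(((-190 + 159115) - 146751) - 175830) = √((158925 - 146751) - 175830) = √(12174 - 175830) = √(-163656) = 6*I*√4546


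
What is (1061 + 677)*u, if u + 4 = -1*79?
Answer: -144254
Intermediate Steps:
u = -83 (u = -4 - 1*79 = -4 - 79 = -83)
(1061 + 677)*u = (1061 + 677)*(-83) = 1738*(-83) = -144254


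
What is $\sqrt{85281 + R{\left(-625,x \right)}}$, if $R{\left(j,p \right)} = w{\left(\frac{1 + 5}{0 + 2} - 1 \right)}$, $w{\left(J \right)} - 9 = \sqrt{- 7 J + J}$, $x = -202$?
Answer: $\sqrt{85290 + 2 i \sqrt{3}} \approx 292.04 + 0.006 i$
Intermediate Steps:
$w{\left(J \right)} = 9 + \sqrt{6} \sqrt{- J}$ ($w{\left(J \right)} = 9 + \sqrt{- 7 J + J} = 9 + \sqrt{- 6 J} = 9 + \sqrt{6} \sqrt{- J}$)
$R{\left(j,p \right)} = 9 + 2 i \sqrt{3}$ ($R{\left(j,p \right)} = 9 + \sqrt{6} \sqrt{- (\frac{1 + 5}{0 + 2} - 1)} = 9 + \sqrt{6} \sqrt{- (\frac{6}{2} - 1)} = 9 + \sqrt{6} \sqrt{- (6 \cdot \frac{1}{2} - 1)} = 9 + \sqrt{6} \sqrt{- (3 - 1)} = 9 + \sqrt{6} \sqrt{\left(-1\right) 2} = 9 + \sqrt{6} \sqrt{-2} = 9 + \sqrt{6} i \sqrt{2} = 9 + 2 i \sqrt{3}$)
$\sqrt{85281 + R{\left(-625,x \right)}} = \sqrt{85281 + \left(9 + 2 i \sqrt{3}\right)} = \sqrt{85290 + 2 i \sqrt{3}}$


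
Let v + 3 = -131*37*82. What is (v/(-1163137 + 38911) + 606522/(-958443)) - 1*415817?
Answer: -149348612640056309/359168846706 ≈ -4.1582e+5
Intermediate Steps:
v = -397457 (v = -3 - 131*37*82 = -3 - 4847*82 = -3 - 397454 = -397457)
(v/(-1163137 + 38911) + 606522/(-958443)) - 1*415817 = (-397457/(-1163137 + 38911) + 606522/(-958443)) - 1*415817 = (-397457/(-1124226) + 606522*(-1/958443)) - 415817 = (-397457*(-1/1124226) - 202174/319481) - 415817 = (397457/1124226 - 202174/319481) - 415817 = -100309307507/359168846706 - 415817 = -149348612640056309/359168846706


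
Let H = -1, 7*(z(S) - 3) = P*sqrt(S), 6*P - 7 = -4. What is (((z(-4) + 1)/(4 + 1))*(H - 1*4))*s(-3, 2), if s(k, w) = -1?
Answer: 4 + I/7 ≈ 4.0 + 0.14286*I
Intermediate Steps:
P = 1/2 (P = 7/6 + (1/6)*(-4) = 7/6 - 2/3 = 1/2 ≈ 0.50000)
z(S) = 3 + sqrt(S)/14 (z(S) = 3 + (sqrt(S)/2)/7 = 3 + sqrt(S)/14)
(((z(-4) + 1)/(4 + 1))*(H - 1*4))*s(-3, 2) = ((((3 + sqrt(-4)/14) + 1)/(4 + 1))*(-1 - 1*4))*(-1) = ((((3 + (2*I)/14) + 1)/5)*(-1 - 4))*(-1) = ((((3 + I/7) + 1)*(1/5))*(-5))*(-1) = (((4 + I/7)*(1/5))*(-5))*(-1) = ((4/5 + I/35)*(-5))*(-1) = (-4 - I/7)*(-1) = 4 + I/7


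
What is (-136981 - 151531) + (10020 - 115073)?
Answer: -393565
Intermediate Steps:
(-136981 - 151531) + (10020 - 115073) = -288512 - 105053 = -393565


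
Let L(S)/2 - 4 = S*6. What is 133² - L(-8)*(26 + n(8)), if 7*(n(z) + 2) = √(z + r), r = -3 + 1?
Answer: 19801 + 88*√6/7 ≈ 19832.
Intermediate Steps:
L(S) = 8 + 12*S (L(S) = 8 + 2*(S*6) = 8 + 2*(6*S) = 8 + 12*S)
r = -2
n(z) = -2 + √(-2 + z)/7 (n(z) = -2 + √(z - 2)/7 = -2 + √(-2 + z)/7)
133² - L(-8)*(26 + n(8)) = 133² - (8 + 12*(-8))*(26 + (-2 + √(-2 + 8)/7)) = 17689 - (8 - 96)*(26 + (-2 + √6/7)) = 17689 - (-88)*(24 + √6/7) = 17689 - (-2112 - 88*√6/7) = 17689 + (2112 + 88*√6/7) = 19801 + 88*√6/7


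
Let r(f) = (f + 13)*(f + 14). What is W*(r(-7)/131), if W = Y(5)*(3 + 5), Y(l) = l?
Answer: 1680/131 ≈ 12.824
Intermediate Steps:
r(f) = (13 + f)*(14 + f)
W = 40 (W = 5*(3 + 5) = 5*8 = 40)
W*(r(-7)/131) = 40*((182 + (-7)² + 27*(-7))/131) = 40*((182 + 49 - 189)*(1/131)) = 40*(42*(1/131)) = 40*(42/131) = 1680/131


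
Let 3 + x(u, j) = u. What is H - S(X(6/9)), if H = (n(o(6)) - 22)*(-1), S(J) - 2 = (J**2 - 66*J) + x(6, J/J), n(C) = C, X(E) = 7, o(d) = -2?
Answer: 432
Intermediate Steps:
x(u, j) = -3 + u
S(J) = 5 + J**2 - 66*J (S(J) = 2 + ((J**2 - 66*J) + (-3 + 6)) = 2 + ((J**2 - 66*J) + 3) = 2 + (3 + J**2 - 66*J) = 5 + J**2 - 66*J)
H = 24 (H = (-2 - 22)*(-1) = -24*(-1) = 24)
H - S(X(6/9)) = 24 - (5 + 7**2 - 66*7) = 24 - (5 + 49 - 462) = 24 - 1*(-408) = 24 + 408 = 432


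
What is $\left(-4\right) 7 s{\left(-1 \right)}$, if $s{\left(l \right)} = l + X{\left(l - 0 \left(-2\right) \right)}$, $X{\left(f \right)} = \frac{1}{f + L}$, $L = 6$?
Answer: $\frac{112}{5} \approx 22.4$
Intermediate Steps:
$X{\left(f \right)} = \frac{1}{6 + f}$ ($X{\left(f \right)} = \frac{1}{f + 6} = \frac{1}{6 + f}$)
$s{\left(l \right)} = l + \frac{1}{6 + l}$ ($s{\left(l \right)} = l + \frac{1}{6 + \left(l - 0 \left(-2\right)\right)} = l + \frac{1}{6 + \left(l - 0\right)} = l + \frac{1}{6 + \left(l + 0\right)} = l + \frac{1}{6 + l}$)
$\left(-4\right) 7 s{\left(-1 \right)} = \left(-4\right) 7 \frac{1 - \left(6 - 1\right)}{6 - 1} = - 28 \frac{1 - 5}{5} = - 28 \cdot \frac{1}{5} \left(-4\right) = \left(-28\right) \left(- \frac{4}{5}\right) = \frac{112}{5}$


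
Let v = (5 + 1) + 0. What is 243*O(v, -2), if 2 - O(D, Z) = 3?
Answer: -243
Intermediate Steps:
v = 6 (v = 6 + 0 = 6)
O(D, Z) = -1 (O(D, Z) = 2 - 1*3 = 2 - 3 = -1)
243*O(v, -2) = 243*(-1) = -243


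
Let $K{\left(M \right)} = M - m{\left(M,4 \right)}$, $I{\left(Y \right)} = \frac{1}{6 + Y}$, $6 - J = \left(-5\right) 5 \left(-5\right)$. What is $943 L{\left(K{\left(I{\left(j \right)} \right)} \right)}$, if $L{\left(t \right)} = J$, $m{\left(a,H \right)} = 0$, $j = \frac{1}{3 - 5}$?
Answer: $-112217$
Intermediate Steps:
$j = - \frac{1}{2}$ ($j = \frac{1}{-2} = - \frac{1}{2} \approx -0.5$)
$J = -119$ ($J = 6 - \left(-5\right) 5 \left(-5\right) = 6 - \left(-25\right) \left(-5\right) = 6 - 125 = -119$)
$K{\left(M \right)} = M$ ($K{\left(M \right)} = M - 0 = M + 0 = M$)
$L{\left(t \right)} = -119$
$943 L{\left(K{\left(I{\left(j \right)} \right)} \right)} = 943 \left(-119\right) = -112217$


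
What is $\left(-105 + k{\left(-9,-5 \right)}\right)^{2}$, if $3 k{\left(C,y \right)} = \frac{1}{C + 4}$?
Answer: $\frac{2483776}{225} \approx 11039.0$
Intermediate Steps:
$k{\left(C,y \right)} = \frac{1}{3 \left(4 + C\right)}$ ($k{\left(C,y \right)} = \frac{1}{3 \left(C + 4\right)} = \frac{1}{3 \left(4 + C\right)}$)
$\left(-105 + k{\left(-9,-5 \right)}\right)^{2} = \left(-105 + \frac{1}{3 \left(4 - 9\right)}\right)^{2} = \left(-105 + \frac{1}{3 \left(-5\right)}\right)^{2} = \left(-105 + \frac{1}{3} \left(- \frac{1}{5}\right)\right)^{2} = \left(-105 - \frac{1}{15}\right)^{2} = \left(- \frac{1576}{15}\right)^{2} = \frac{2483776}{225}$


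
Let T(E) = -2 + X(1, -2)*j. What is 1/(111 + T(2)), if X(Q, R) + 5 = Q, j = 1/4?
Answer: 1/108 ≈ 0.0092593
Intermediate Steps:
j = ¼ ≈ 0.25000
X(Q, R) = -5 + Q
T(E) = -3 (T(E) = -2 + (-5 + 1)*(¼) = -2 - 4*¼ = -2 - 1 = -3)
1/(111 + T(2)) = 1/(111 - 3) = 1/108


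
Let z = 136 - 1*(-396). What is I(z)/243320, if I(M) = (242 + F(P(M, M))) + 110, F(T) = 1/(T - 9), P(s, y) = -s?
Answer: 190431/131636120 ≈ 0.0014466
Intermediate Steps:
F(T) = 1/(-9 + T)
z = 532 (z = 136 + 396 = 532)
I(M) = 352 + 1/(-9 - M) (I(M) = (242 + 1/(-9 - M)) + 110 = 352 + 1/(-9 - M))
I(z)/243320 = ((3167 + 352*532)/(9 + 532))/243320 = ((3167 + 187264)/541)*(1/243320) = ((1/541)*190431)*(1/243320) = (190431/541)*(1/243320) = 190431/131636120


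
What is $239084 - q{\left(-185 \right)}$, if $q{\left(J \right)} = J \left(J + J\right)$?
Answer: $170634$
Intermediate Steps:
$q{\left(J \right)} = 2 J^{2}$ ($q{\left(J \right)} = J 2 J = 2 J^{2}$)
$239084 - q{\left(-185 \right)} = 239084 - 2 \left(-185\right)^{2} = 239084 - 2 \cdot 34225 = 239084 - 68450 = 170634$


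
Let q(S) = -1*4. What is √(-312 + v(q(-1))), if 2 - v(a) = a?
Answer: 3*I*√34 ≈ 17.493*I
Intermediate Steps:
q(S) = -4
v(a) = 2 - a
√(-312 + v(q(-1))) = √(-312 + (2 - 1*(-4))) = √(-312 + (2 + 4)) = √(-312 + 6) = √(-306) = 3*I*√34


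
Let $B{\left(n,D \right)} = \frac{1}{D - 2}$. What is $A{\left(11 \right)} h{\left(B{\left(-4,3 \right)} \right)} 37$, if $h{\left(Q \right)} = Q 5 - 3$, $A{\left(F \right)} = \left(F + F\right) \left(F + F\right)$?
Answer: $35816$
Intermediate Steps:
$B{\left(n,D \right)} = \frac{1}{-2 + D}$
$A{\left(F \right)} = 4 F^{2}$ ($A{\left(F \right)} = 2 F 2 F = 4 F^{2}$)
$h{\left(Q \right)} = -3 + 5 Q$ ($h{\left(Q \right)} = 5 Q - 3 = -3 + 5 Q$)
$A{\left(11 \right)} h{\left(B{\left(-4,3 \right)} \right)} 37 = 4 \cdot 11^{2} \left(-3 + \frac{5}{-2 + 3}\right) 37 = 4 \cdot 121 \left(-3 + \frac{5}{1}\right) 37 = 484 \left(-3 + 5 \cdot 1\right) 37 = 484 \left(-3 + 5\right) 37 = 484 \cdot 2 \cdot 37 = 968 \cdot 37 = 35816$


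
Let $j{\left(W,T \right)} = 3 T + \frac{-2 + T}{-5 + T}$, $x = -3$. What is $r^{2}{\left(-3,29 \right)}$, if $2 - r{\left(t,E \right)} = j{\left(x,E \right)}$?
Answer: $\frac{474721}{64} \approx 7417.5$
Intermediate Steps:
$j{\left(W,T \right)} = 3 T + \frac{-2 + T}{-5 + T}$
$r{\left(t,E \right)} = 2 - \frac{-2 - 14 E + 3 E^{2}}{-5 + E}$
$r^{2}{\left(-3,29 \right)} = \left(\frac{-8 - 3 \cdot 29^{2} + 16 \cdot 29}{-5 + 29}\right)^{2} = \left(\frac{-8 - 2523 + 464}{24}\right)^{2} = \left(\frac{1}{24} \left(-2067\right)\right)^{2} = \left(- \frac{689}{8}\right)^{2} = \frac{474721}{64}$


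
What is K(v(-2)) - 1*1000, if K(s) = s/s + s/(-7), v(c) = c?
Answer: -6991/7 ≈ -998.71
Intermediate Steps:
K(s) = 1 - s/7 (K(s) = 1 + s*(-⅐) = 1 - s/7)
K(v(-2)) - 1*1000 = (1 - ⅐*(-2)) - 1*1000 = (1 + 2/7) - 1000 = 9/7 - 1000 = -6991/7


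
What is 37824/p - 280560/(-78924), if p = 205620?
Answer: 421347004/112696895 ≈ 3.7388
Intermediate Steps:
37824/p - 280560/(-78924) = 37824/205620 - 280560/(-78924) = 37824*(1/205620) - 280560*(-1/78924) = 3152/17135 + 23380/6577 = 421347004/112696895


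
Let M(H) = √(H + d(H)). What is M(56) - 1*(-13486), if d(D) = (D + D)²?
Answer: 13486 + 30*√14 ≈ 13598.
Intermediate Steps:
d(D) = 4*D² (d(D) = (2*D)² = 4*D²)
M(H) = √(H + 4*H²)
M(56) - 1*(-13486) = √(56*(1 + 4*56)) - 1*(-13486) = √(56*(1 + 224)) + 13486 = √(56*225) + 13486 = √12600 + 13486 = 30*√14 + 13486 = 13486 + 30*√14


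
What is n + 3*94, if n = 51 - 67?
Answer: 266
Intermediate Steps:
n = -16
n + 3*94 = -16 + 3*94 = -16 + 282 = 266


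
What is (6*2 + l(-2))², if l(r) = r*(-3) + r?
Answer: 256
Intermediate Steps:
l(r) = -2*r (l(r) = -3*r + r = -2*r)
(6*2 + l(-2))² = (6*2 - 2*(-2))² = (12 + 4)² = 16² = 256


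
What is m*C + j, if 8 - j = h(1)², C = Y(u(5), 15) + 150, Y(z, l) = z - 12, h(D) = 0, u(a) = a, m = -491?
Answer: -70205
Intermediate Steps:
Y(z, l) = -12 + z
C = 143 (C = (-12 + 5) + 150 = -7 + 150 = 143)
j = 8 (j = 8 - 1*0² = 8 - 1*0 = 8 + 0 = 8)
m*C + j = -491*143 + 8 = -70213 + 8 = -70205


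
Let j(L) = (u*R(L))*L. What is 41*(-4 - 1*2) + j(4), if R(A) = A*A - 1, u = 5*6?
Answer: 1554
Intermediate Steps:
u = 30
R(A) = -1 + A² (R(A) = A² - 1 = -1 + A²)
j(L) = L*(-30 + 30*L²) (j(L) = (30*(-1 + L²))*L = (-30 + 30*L²)*L = L*(-30 + 30*L²))
41*(-4 - 1*2) + j(4) = 41*(-4 - 1*2) + 30*4*(-1 + 4²) = 41*(-4 - 2) + 30*4*(-1 + 16) = 41*(-6) + 30*4*15 = -246 + 1800 = 1554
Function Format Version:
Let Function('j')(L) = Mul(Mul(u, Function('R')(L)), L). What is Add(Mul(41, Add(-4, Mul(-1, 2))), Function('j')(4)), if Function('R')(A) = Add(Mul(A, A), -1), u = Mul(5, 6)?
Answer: 1554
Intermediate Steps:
u = 30
Function('R')(A) = Add(-1, Pow(A, 2)) (Function('R')(A) = Add(Pow(A, 2), -1) = Add(-1, Pow(A, 2)))
Function('j')(L) = Mul(L, Add(-30, Mul(30, Pow(L, 2)))) (Function('j')(L) = Mul(Mul(30, Add(-1, Pow(L, 2))), L) = Mul(Add(-30, Mul(30, Pow(L, 2))), L) = Mul(L, Add(-30, Mul(30, Pow(L, 2)))))
Add(Mul(41, Add(-4, Mul(-1, 2))), Function('j')(4)) = Add(Mul(41, Add(-4, Mul(-1, 2))), Mul(30, 4, Add(-1, Pow(4, 2)))) = Add(Mul(41, Add(-4, -2)), Mul(30, 4, Add(-1, 16))) = Add(Mul(41, -6), Mul(30, 4, 15)) = Add(-246, 1800) = 1554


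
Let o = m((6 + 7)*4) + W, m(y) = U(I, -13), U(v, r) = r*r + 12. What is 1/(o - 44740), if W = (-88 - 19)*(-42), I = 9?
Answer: -1/40065 ≈ -2.4959e-5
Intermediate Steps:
U(v, r) = 12 + r**2 (U(v, r) = r**2 + 12 = 12 + r**2)
W = 4494 (W = -107*(-42) = 4494)
m(y) = 181 (m(y) = 12 + (-13)**2 = 12 + 169 = 181)
o = 4675 (o = 181 + 4494 = 4675)
1/(o - 44740) = 1/(4675 - 44740) = 1/(-40065) = -1/40065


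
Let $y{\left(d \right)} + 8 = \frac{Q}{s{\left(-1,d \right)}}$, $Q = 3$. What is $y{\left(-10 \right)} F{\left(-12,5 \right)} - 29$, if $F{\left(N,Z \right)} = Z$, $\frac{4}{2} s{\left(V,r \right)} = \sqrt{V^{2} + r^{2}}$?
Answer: $-69 + \frac{30 \sqrt{101}}{101} \approx -66.015$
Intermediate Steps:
$s{\left(V,r \right)} = \frac{\sqrt{V^{2} + r^{2}}}{2}$
$y{\left(d \right)} = -8 + \frac{6}{\sqrt{1 + d^{2}}}$ ($y{\left(d \right)} = -8 + \frac{3}{\frac{1}{2} \sqrt{\left(-1\right)^{2} + d^{2}}} = -8 + \frac{3}{\frac{1}{2} \sqrt{1 + d^{2}}} = -8 + 3 \frac{2}{\sqrt{1 + d^{2}}} = -8 + \frac{6}{\sqrt{1 + d^{2}}}$)
$y{\left(-10 \right)} F{\left(-12,5 \right)} - 29 = \left(-8 + \frac{6}{\sqrt{1 + \left(-10\right)^{2}}}\right) 5 - 29 = \left(-8 + \frac{6}{\sqrt{1 + 100}}\right) 5 - 29 = \left(-8 + \frac{6}{\sqrt{101}}\right) 5 - 29 = \left(-8 + 6 \frac{\sqrt{101}}{101}\right) 5 - 29 = \left(-8 + \frac{6 \sqrt{101}}{101}\right) 5 - 29 = \left(-40 + \frac{30 \sqrt{101}}{101}\right) - 29 = -69 + \frac{30 \sqrt{101}}{101}$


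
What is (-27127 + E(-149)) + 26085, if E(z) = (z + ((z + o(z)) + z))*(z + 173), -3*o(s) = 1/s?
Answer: -1753722/149 ≈ -11770.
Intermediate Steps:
o(s) = -1/(3*s)
E(z) = (173 + z)*(3*z - 1/(3*z)) (E(z) = (z + ((z - 1/(3*z)) + z))*(z + 173) = (z + (2*z - 1/(3*z)))*(173 + z) = (3*z - 1/(3*z))*(173 + z) = (173 + z)*(3*z - 1/(3*z)))
(-27127 + E(-149)) + 26085 = (-27127 + (⅓)*(-173 - 149*(-1 + 9*(-149)² + 1557*(-149)))/(-149)) + 26085 = (-27127 + (⅓)*(-1/149)*(-173 - 149*(-1 + 9*22201 - 231993))) + 26085 = (-27127 + (⅓)*(-1/149)*(-173 - 149*(-1 + 199809 - 231993))) + 26085 = (-27127 + (⅓)*(-1/149)*(-173 - 149*(-32185))) + 26085 = (-27127 + (⅓)*(-1/149)*(-173 + 4795565)) + 26085 = (-27127 + (⅓)*(-1/149)*4795392) + 26085 = (-27127 - 1598464/149) + 26085 = -5640387/149 + 26085 = -1753722/149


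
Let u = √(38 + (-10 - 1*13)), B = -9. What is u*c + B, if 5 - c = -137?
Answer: -9 + 142*√15 ≈ 540.96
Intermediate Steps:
c = 142 (c = 5 - 1*(-137) = 5 + 137 = 142)
u = √15 (u = √(38 + (-10 - 13)) = √(38 - 23) = √15 ≈ 3.8730)
u*c + B = √15*142 - 9 = 142*√15 - 9 = -9 + 142*√15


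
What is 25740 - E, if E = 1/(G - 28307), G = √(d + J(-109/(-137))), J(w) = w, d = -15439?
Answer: 2825694247601839/109778331147 + I*√289759658/109778331147 ≈ 25740.0 + 1.5506e-7*I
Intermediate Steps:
G = I*√289759658/137 (G = √(-15439 - 109/(-137)) = √(-15439 - 109*(-1/137)) = √(-15439 + 109/137) = √(-2115034/137) = I*√289759658/137 ≈ 124.25*I)
E = 1/(-28307 + I*√289759658/137) (E = 1/(I*√289759658/137 - 28307) = 1/(-28307 + I*√289759658/137) ≈ -3.5326e-5 - 1.551e-7*I)
25740 - E = 25740 - (-3878059/109778331147 - I*√289759658/109778331147) = 25740 + (3878059/109778331147 + I*√289759658/109778331147) = 2825694247601839/109778331147 + I*√289759658/109778331147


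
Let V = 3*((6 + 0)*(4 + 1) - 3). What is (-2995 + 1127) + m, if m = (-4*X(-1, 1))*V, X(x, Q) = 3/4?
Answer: -2111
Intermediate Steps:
X(x, Q) = ¾ (X(x, Q) = 3*(¼) = ¾)
V = 81 (V = 3*(6*5 - 3) = 3*(30 - 3) = 3*27 = 81)
m = -243 (m = -4*¾*81 = -3*81 = -243)
(-2995 + 1127) + m = (-2995 + 1127) - 243 = -1868 - 243 = -2111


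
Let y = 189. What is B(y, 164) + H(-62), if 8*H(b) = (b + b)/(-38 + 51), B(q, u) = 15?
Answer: 359/26 ≈ 13.808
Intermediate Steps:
H(b) = b/52 (H(b) = ((b + b)/(-38 + 51))/8 = ((2*b)/13)/8 = ((2*b)*(1/13))/8 = (2*b/13)/8 = b/52)
B(y, 164) + H(-62) = 15 + (1/52)*(-62) = 15 - 31/26 = 359/26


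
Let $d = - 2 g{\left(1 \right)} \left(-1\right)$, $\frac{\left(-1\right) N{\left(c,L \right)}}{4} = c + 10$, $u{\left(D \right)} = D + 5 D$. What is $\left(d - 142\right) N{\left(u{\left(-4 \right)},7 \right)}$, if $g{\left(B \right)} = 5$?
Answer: $-7392$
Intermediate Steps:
$u{\left(D \right)} = 6 D$
$N{\left(c,L \right)} = -40 - 4 c$ ($N{\left(c,L \right)} = - 4 \left(c + 10\right) = - 4 \left(10 + c\right) = -40 - 4 c$)
$d = 10$ ($d = \left(-2\right) 5 \left(-1\right) = \left(-10\right) \left(-1\right) = 10$)
$\left(d - 142\right) N{\left(u{\left(-4 \right)},7 \right)} = \left(10 - 142\right) \left(-40 - 4 \cdot 6 \left(-4\right)\right) = - 132 \left(-40 - -96\right) = - 132 \left(-40 + 96\right) = \left(-132\right) 56 = -7392$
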